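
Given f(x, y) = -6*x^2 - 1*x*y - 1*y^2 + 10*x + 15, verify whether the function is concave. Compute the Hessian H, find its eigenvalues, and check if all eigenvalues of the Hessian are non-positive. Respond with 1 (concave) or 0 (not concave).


The Hessian of f(x,y) = -6*x^2 - 1*x*y - 1*y^2 + 10*x + 15 is:
H = [[-12, -1], [-1, -2]]
Trace = -12 - 2 = -14
Determinant = -12*-2 - (-1)^2 = 23
Discriminant = (-14)^2 - 4*23 = 104.0
Eigenvalues: lambda_1 = -12.099, lambda_2 = -1.901
The function is concave.

1


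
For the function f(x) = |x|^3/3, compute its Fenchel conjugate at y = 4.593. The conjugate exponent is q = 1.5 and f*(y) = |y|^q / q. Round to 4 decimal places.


The conjugate exponent q satisfies 1/p + 1/q = 1.
p = 3, so q = 3/(3 - 1) = 1.5
|y|^q = 4.593^1.5 = 9.8434
f*(4.593) = 9.8434 / 1.5 = 6.5623


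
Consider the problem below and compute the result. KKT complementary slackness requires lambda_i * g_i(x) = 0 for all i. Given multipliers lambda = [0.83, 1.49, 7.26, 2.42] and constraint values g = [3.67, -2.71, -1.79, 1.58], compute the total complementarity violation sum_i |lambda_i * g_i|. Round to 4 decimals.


KKT complementary slackness check:
lambda_1 * g_1 = 0.83 * 3.67 = 3.0461
lambda_2 * g_2 = 1.49 * -2.71 = -4.0379
lambda_3 * g_3 = 7.26 * -1.79 = -12.9954
lambda_4 * g_4 = 2.42 * 1.58 = 3.8236
Total violation = 3.0461 + 4.0379 + 12.9954 + 3.8236 = 23.903


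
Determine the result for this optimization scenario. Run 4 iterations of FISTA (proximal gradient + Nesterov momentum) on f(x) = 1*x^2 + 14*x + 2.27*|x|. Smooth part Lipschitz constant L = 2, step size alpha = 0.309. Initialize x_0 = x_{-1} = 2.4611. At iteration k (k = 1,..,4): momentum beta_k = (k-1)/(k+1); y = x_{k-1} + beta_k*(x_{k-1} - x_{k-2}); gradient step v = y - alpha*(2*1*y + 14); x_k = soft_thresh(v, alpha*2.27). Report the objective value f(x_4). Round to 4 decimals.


FISTA on f(x) = 1*x^2 + 14*x + 2.27*|x|
L = 2, alpha = 0.309
Iteration 1: beta = 0.0, y = 2.4611 + 0.0*(2.4611 - 2.4611) = 2.4611
  grad(y) = 18.9222, v = y - alpha*grad = -3.3859
  prox(v) = soft_thresh(-3.3859, 0.7014) = -2.6844
Iteration 2: beta = 0.3333, y = -2.6844 + 0.3333*(-2.6844 - 2.4611) = -4.3996
  grad(y) = 5.2008, v = y - alpha*grad = -6.0066
  prox(v) = soft_thresh(-6.0066, 0.7014) = -5.3052
Iteration 3: beta = 0.5, y = -5.3052 + 0.5*(-5.3052 + 2.6844) = -6.6156
  grad(y) = 0.7688, v = y - alpha*grad = -6.8532
  prox(v) = soft_thresh(-6.8532, 0.7014) = -6.1517
Iteration 4: beta = 0.6, y = -6.1517 + 0.6*(-6.1517 + 5.3052) = -6.6596
  grad(y) = 0.6807, v = y - alpha*grad = -6.87
  prox(v) = soft_thresh(-6.87, 0.7014) = -6.1686
f(x_4) = 1*(-6.1686)^2 + 14*(-6.1686) + 2.27*|-6.1686| = -34.3061


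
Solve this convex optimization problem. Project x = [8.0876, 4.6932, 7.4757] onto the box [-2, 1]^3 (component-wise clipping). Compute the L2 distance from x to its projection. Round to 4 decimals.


Project each component onto [-2, 1].
clip(8.0876) = 1.0, clip(4.6932) = 1.0, clip(7.4757) = 1.0
Projection = [1.0, 1.0, 1.0]
Squared diffs: [50.2341, 13.6397, 41.9347]
Distance = sqrt(105.8085) = 10.2863


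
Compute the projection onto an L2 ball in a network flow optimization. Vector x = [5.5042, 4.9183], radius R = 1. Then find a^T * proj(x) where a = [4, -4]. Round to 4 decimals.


Step 1: Compute ||x|| (intermediates to 6 decimals).
||x|| = sqrt(5.5042^2 + 4.9183^2) = 7.381456
Step 2: Project.
Since ||x|| > R, scale = R/||x|| = 1/7.381456 = 0.135475, proj(x) = scale * x
proj(x) = [0.745681, 0.666307]
Step 3: Dot product.
a^T * proj(x) = 4*0.745681 - 4*0.666307 = 0.3175


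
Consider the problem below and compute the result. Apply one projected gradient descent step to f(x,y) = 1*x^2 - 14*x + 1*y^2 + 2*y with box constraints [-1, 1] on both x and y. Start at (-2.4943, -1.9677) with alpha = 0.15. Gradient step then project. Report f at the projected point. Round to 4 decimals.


Step 1: Compute gradient at (-2.4943, -1.9677).
grad_x = 2*1*-2.4943 - 14 = -18.9886
grad_y = 2*1*-1.9677 + 2 = -1.9354
Step 2: Gradient step.
x_raw = -2.4943 - 0.15*-18.9886 = 0.354
y_raw = -1.9677 - 0.15*-1.9354 = -1.6774
Step 3: Project onto [-1, 1].
x_proj = clip(0.354) = 0.354
y_proj = clip(-1.6774) = -1.0
Step 4: Evaluate f.
f(0.354, -1.0) = -5.8306


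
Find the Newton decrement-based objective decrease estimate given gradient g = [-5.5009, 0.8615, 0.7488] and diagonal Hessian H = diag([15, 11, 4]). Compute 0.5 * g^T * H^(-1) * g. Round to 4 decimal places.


Step 1: H is diagonal, so H^(-1) * g = [-0.3667, 0.0783, 0.1872].
Step 2: g^T H^(-1) g = sum_i g_i^2 / H_ii
  = (-5.5009)^2/15 + (0.8615)^2/11 + (0.7488)^2/4
  = 2.0173 + 0.0675 + 0.1402 = 2.225
Step 3: Objective decrease = 0.5 * g^T H^(-1) g = 1.1125


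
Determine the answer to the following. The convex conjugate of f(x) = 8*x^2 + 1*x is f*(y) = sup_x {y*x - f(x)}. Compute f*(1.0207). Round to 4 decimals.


f*(y) = sup_x {y*x - a*x^2 - b*x} = sup_x {(y-b)*x - a*x^2}
FOC: (y - b) - 2a*x = 0 => x* = (y - b)/(2a)
x* = (1.0207 - 1)/(2*8) = 0.0013
f*(1.0207) = (y-b)^2/(4a) = (1.0207 - 1)^2/(4*8)
= 0.0004/32 = 0.0


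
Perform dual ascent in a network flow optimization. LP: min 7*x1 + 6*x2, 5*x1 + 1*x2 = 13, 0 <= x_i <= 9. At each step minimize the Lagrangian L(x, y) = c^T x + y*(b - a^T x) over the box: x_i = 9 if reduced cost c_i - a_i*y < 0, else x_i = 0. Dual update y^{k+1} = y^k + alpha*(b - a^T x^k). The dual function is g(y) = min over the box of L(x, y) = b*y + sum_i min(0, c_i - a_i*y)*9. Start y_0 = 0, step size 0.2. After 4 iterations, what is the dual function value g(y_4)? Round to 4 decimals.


Dual ascent for LP: min 7*x1 + 6*x2, 5*x1 + 1*x2 = 13, 0 <= x_i <= 9
Step 1: y^k = 0.0, reduced costs: (7.0, 6.0)
  x^k = (0.0, 0.0), subgradient = b - a^T x = 13.0
  y^{k+1} = 0.0 + 0.2*13.0 = 2.6
Step 2: y^k = 2.6, reduced costs: (-6.0, 3.4)
  x^k = (9.0, 0.0), subgradient = b - a^T x = -32.0
  y^{k+1} = 2.6 + 0.2*-32.0 = -3.8
Step 3: y^k = -3.8, reduced costs: (26.0, 9.8)
  x^k = (0.0, 0.0), subgradient = b - a^T x = 13.0
  y^{k+1} = -3.8 + 0.2*13.0 = -1.2
Step 4: y^k = -1.2, reduced costs: (13.0, 7.2)
  x^k = (0.0, 0.0), subgradient = b - a^T x = 13.0
  y^{k+1} = -1.2 + 0.2*13.0 = 1.4
Dual objective at y_4 = 1.4: reduced costs (0.0, 4.6), box minimizer x = (0.0, 0.0)
g(y_4) = b*y + (c1 - a1*y)*x1 + (c2 - a2*y)*x2 = 13*1.4 + 0.0*0.0 + 4.6*0.0 = 18.2 + 0.0 + 0.0 = 18.2


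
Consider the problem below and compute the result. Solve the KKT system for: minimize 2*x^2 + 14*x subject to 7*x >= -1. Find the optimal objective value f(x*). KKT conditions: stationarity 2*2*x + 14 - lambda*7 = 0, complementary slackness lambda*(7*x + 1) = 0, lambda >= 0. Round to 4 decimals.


Step 1: Try lambda = 0 (constraint inactive).
x_unc = -14/(2*2) = -3.5
Check: 7*-3.5 = -24.5 < -1 -- violated!
Step 2: Constraint must be active: 7*x = -1
x* = -1/7 = -0.1429 (rounded; the exact value -1/7 is used below)
lambda = (2*2*(-1/7) + 14)/7 = 1.9184
Step 3: Compute optimal value.
f(x*) = 2*(-1/7)^2 + 14*(-1/7) = -1.9592


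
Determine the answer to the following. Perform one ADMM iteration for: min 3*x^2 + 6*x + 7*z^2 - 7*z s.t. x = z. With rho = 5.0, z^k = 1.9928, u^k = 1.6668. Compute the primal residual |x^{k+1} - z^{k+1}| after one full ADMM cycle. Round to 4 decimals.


ADMM iteration with rho = 5.0, z^k = 1.9928, u^k = 1.6668
Step 1: x-update.
Minimize 3*x^2 + 6*x + (5.0/2)*(x - 1.9928 + 1.6668)^2
FOC: (2*3 + 5.0)*x = -6 + 5.0*(1.9928 - 1.6668)
x^{k+1} = -0.3973
Step 2: z-update.
Minimize 7*z^2 - 7*z + (5.0/2)*(-0.3973 - z + 1.6668)^2
FOC: (2*7 + 5.0)*z = 7 + 5.0*(-0.3973 + 1.6668)
z^{k+1} = 0.7025
Step 3: u-update.
u^{k+1} = 1.6668 - 0.3973 - 0.7025 = 0.567
Step 4: Primal residual = |-0.3973 - 0.7025| = 1.0998


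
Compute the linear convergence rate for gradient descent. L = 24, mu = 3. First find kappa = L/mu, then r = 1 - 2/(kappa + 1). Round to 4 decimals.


Step 1: Compute the condition number.
kappa = L/mu = 24/3 = 8.0
Step 2: Compute the convergence rate.
r = 1 - 2/(kappa + 1) = 1 - 2*mu/(L + mu) = (L - mu)/(L + mu) = 21/27 = 0.7778


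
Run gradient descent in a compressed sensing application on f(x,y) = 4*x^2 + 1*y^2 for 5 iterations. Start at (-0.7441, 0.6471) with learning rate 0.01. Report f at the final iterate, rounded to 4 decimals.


Gradient descent on f(x,y) = 4*x^2 + 1*y^2.
Starting point: (-0.7441, 0.6471), alpha = 0.01
Step 1: grad_x = 2*4*-0.7441 = -5.9528, grad_y = 2*1*0.6471 = 1.2942
  x_1 = -0.7441 - 0.01*-5.9528 = -0.6846
  y_1 = 0.6471 - 0.01*1.2942 = 0.6342
Step 2: grad_x = 2*4*-0.6846 = -5.4766, grad_y = 2*1*0.6342 = 1.2683
  x_2 = -0.6846 - 0.01*-5.4766 = -0.6298
  y_2 = 0.6342 - 0.01*1.2683 = 0.6215
Step 3: grad_x = 2*4*-0.6298 = -5.0384, grad_y = 2*1*0.6215 = 1.2429
  x_3 = -0.6298 - 0.01*-5.0384 = -0.5794
  y_3 = 0.6215 - 0.01*1.2429 = 0.609
Step 4: grad_x = 2*4*-0.5794 = -4.6354, grad_y = 2*1*0.609 = 1.2181
  x_4 = -0.5794 - 0.01*-4.6354 = -0.5331
  y_4 = 0.609 - 0.01*1.2181 = 0.5969
Step 5: grad_x = 2*4*-0.5331 = -4.2645, grad_y = 2*1*0.5969 = 1.1937
  x_5 = -0.5331 - 0.01*-4.2645 = -0.4904
  y_5 = 0.5969 - 0.01*1.1937 = 0.5849
f(-0.4904, 0.5849) = 4*(-0.4904)^2 + 1*0.5849^2 = 1.3042


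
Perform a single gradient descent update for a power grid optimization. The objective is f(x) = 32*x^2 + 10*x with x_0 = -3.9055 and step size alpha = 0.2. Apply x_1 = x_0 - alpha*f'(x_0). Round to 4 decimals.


We compute the gradient at x_0 and apply the update.
f'(x) = 64*x + 10
f'(-3.9055) = 64*-3.9055 + 10 = -239.952
x_1 = -3.9055 - 0.2*-239.952 = 44.0849


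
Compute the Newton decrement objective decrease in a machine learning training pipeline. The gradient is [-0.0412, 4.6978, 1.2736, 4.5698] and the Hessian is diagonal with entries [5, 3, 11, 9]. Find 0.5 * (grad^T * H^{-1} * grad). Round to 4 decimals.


Step 1: H is diagonal, so H^(-1) * g = [-0.0082, 1.5659, 0.1158, 0.5078].
Step 2: g^T H^(-1) g = sum_i g_i^2 / H_ii
  = (-0.0412)^2/5 + (4.6978)^2/3 + (1.2736)^2/11 + (4.5698)^2/9
  = 0.0003 + 7.3564 + 0.1475 + 2.3203 = 9.8246
Step 3: Objective decrease = 0.5 * g^T H^(-1) g = 4.9123


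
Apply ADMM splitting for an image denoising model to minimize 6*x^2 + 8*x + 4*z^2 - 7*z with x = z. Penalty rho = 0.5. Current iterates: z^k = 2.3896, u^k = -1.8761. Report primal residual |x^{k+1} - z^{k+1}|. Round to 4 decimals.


ADMM iteration with rho = 0.5, z^k = 2.3896, u^k = -1.8761
Step 1: x-update.
Minimize 6*x^2 + 8*x + (0.5/2)*(x - 2.3896 - 1.8761)^2
FOC: (2*6 + 0.5)*x = -8 + 0.5*(2.3896 + 1.8761)
x^{k+1} = -0.4694
Step 2: z-update.
Minimize 4*z^2 - 7*z + (0.5/2)*(-0.4694 - z - 1.8761)^2
FOC: (2*4 + 0.5)*z = 7 + 0.5*(-0.4694 - 1.8761)
z^{k+1} = 0.6856
Step 3: u-update.
u^{k+1} = -1.8761 - 0.4694 - 0.6856 = -3.031
Step 4: Primal residual = |-0.4694 - 0.6856| = 1.1549


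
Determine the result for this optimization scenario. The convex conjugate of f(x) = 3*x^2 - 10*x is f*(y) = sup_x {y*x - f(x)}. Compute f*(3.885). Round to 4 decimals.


f*(y) = sup_x {y*x - a*x^2 - b*x} = sup_x {(y-b)*x - a*x^2}
FOC: (y - b) - 2a*x = 0 => x* = (y - b)/(2a)
x* = (3.885 + 10)/(2*3) = 2.3142
f*(3.885) = (y-b)^2/(4a) = (3.885 + 10)^2/(4*3)
= 192.7932/12 = 16.0661


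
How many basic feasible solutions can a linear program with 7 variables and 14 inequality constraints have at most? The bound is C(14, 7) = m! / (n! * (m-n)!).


Each vertex corresponds to some choice of n active constraints out of m, so the number of vertices is at most C(m, n) = m! / (n!(m-n)!).
m = 14, n = 7
Numerator: 14 * 13 * 12 * 11 * 10 * 9 * 8
Denominator: 7! = 5040
C(14, 7) = 3432


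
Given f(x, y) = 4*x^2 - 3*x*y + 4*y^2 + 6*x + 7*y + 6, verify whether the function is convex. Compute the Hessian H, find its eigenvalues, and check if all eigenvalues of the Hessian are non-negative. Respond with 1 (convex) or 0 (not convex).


The Hessian of f(x,y) = 4*x^2 - 3*x*y + 4*y^2 + 6*x + 7*y + 6 is:
H = [[8, -3], [-3, 8]]
Trace = 8 + 8 = 16
Determinant = 8*8 - (-3)^2 = 55
Discriminant = (16)^2 - 4*55 = 36.0
Eigenvalues: lambda_1 = 5.0, lambda_2 = 11.0
The function is convex.

1


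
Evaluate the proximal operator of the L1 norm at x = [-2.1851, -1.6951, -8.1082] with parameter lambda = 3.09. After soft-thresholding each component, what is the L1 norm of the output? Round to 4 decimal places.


Soft-thresholding with lambda = 3.09:
prox(-2.1851) = sign(-2.1851)*max(|-2.1851| - 3.09, 0) = 0.0
prox(-1.6951) = sign(-1.6951)*max(|-1.6951| - 3.09, 0) = 0.0
prox(-8.1082) = sign(-8.1082)*max(|-8.1082| - 3.09, 0) = -5.0182
prox(x) = [0.0, 0.0, -5.0182]
||prox(x)||_1 = 0.0 + 0.0 + 5.0182 = 5.0182


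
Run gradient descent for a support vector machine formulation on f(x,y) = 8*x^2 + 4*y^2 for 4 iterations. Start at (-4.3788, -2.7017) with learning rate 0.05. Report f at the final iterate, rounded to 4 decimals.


Gradient descent on f(x,y) = 8*x^2 + 4*y^2.
Starting point: (-4.3788, -2.7017), alpha = 0.05
Step 1: grad_x = 2*8*-4.3788 = -70.0608, grad_y = 2*4*-2.7017 = -21.6136
  x_1 = -4.3788 - 0.05*-70.0608 = -0.8758
  y_1 = -2.7017 - 0.05*-21.6136 = -1.621
Step 2: grad_x = 2*8*-0.8758 = -14.0122, grad_y = 2*4*-1.621 = -12.9682
  x_2 = -0.8758 - 0.05*-14.0122 = -0.1752
  y_2 = -1.621 - 0.05*-12.9682 = -0.9726
Step 3: grad_x = 2*8*-0.1752 = -2.8024, grad_y = 2*4*-0.9726 = -7.7809
  x_3 = -0.1752 - 0.05*-2.8024 = -0.035
  y_3 = -0.9726 - 0.05*-7.7809 = -0.5836
Step 4: grad_x = 2*8*-0.035 = -0.5605, grad_y = 2*4*-0.5836 = -4.6685
  x_4 = -0.035 - 0.05*-0.5605 = -0.007
  y_4 = -0.5836 - 0.05*-4.6685 = -0.3501
f(-0.007, -0.3501) = 8*(-0.007)^2 + 4*(-0.3501)^2 = 0.4908


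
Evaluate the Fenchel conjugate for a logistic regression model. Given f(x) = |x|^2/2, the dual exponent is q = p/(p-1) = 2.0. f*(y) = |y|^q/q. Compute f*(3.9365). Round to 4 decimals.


The conjugate exponent q satisfies 1/p + 1/q = 1.
p = 2, so q = 2/(2 - 1) = 2.0
|y|^q = 3.9365^2.0 = 15.496
f*(3.9365) = 15.496 / 2.0 = 7.748


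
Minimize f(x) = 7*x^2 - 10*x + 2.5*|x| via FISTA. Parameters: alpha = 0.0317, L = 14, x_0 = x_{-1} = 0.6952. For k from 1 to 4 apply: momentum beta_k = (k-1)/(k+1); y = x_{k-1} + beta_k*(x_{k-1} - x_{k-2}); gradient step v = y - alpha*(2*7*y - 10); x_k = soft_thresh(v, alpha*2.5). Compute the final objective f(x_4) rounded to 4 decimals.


FISTA on f(x) = 7*x^2 - 10*x + 2.5*|x|
L = 14, alpha = 0.0317
Iteration 1: beta = 0.0, y = 0.6952 + 0.0*(0.6952 - 0.6952) = 0.6952
  grad(y) = -0.2672, v = y - alpha*grad = 0.7037
  prox(v) = soft_thresh(0.7037, 0.0793) = 0.6244
Iteration 2: beta = 0.3333, y = 0.6244 + 0.3333*(0.6244 - 0.6952) = 0.6008
  grad(y) = -1.5884, v = y - alpha*grad = 0.6512
  prox(v) = soft_thresh(0.6512, 0.0793) = 0.5719
Iteration 3: beta = 0.5, y = 0.5719 + 0.5*(0.5719 - 0.6244) = 0.5457
  grad(y) = -2.3604, v = y - alpha*grad = 0.6205
  prox(v) = soft_thresh(0.6205, 0.0793) = 0.5413
Iteration 4: beta = 0.6, y = 0.5413 + 0.6*(0.5413 - 0.5719) = 0.5229
  grad(y) = -2.68, v = y - alpha*grad = 0.6078
  prox(v) = soft_thresh(0.6078, 0.0793) = 0.5286
f(x_4) = 7*0.5286^2 - 10*0.5286 + 2.5*|0.5286| = -2.0086


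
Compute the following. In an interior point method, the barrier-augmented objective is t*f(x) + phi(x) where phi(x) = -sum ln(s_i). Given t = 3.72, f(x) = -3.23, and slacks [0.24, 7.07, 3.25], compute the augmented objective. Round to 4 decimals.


Step 1: Compute log-barrier.
ln values: [-1.4271, 1.9559, 1.1787]
phi = -(-1.4271 + 1.9559 + 1.1787) = -1.7074
Step 2: Compute augmented objective.
t*f(x) = 3.72*-3.23 = -12.0156
Total = -12.0156 - 1.7074 = -13.723


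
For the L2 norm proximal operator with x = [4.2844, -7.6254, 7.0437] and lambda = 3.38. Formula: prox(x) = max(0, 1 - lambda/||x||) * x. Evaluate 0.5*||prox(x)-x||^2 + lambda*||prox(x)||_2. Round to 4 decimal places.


Step 1: Compute ||x||.
||x|| = 11.2302
Step 2: Compute scaling factor.
scale = max(0, 1 - 3.38/11.2302) = 0.699
Step 3: prox(x) = [2.9949, -5.3303, 4.9237]
||prox(x)|| = 7.8502
Step 4: Proximal objective.
0.5*||prox-x||^2 = 5.7122
lambda*||prox|| = 26.5337
Total = 32.2457


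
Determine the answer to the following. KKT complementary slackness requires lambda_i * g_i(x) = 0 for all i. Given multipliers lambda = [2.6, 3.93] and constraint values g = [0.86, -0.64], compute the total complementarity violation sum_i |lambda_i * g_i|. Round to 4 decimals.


KKT complementary slackness check:
lambda_1 * g_1 = 2.6 * 0.86 = 2.236
lambda_2 * g_2 = 3.93 * -0.64 = -2.5152
Total violation = 2.236 + 2.5152 = 4.7512


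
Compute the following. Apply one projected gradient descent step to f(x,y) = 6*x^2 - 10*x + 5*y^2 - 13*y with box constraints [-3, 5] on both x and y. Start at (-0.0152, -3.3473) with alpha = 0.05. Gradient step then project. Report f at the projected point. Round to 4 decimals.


Step 1: Compute gradient at (-0.0152, -3.3473).
grad_x = 2*6*-0.0152 - 10 = -10.1824
grad_y = 2*5*-3.3473 - 13 = -46.473
Step 2: Gradient step.
x_raw = -0.0152 - 0.05*-10.1824 = 0.4939
y_raw = -3.3473 - 0.05*-46.473 = -1.0237
Step 3: Project onto [-3, 5].
x_proj = clip(0.4939) = 0.4939
y_proj = clip(-1.0237) = -1.0237
Step 4: Evaluate f.
f(0.4939, -1.0237) = 15.0713


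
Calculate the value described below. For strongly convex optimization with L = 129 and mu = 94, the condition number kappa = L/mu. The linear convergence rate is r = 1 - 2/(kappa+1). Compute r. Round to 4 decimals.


Step 1: Compute the condition number.
kappa = L/mu = 129/94 = 1.3723
Step 2: Compute the convergence rate.
r = 1 - 2/(kappa + 1) = 1 - 2*mu/(L + mu) = (L - mu)/(L + mu) = 35/223 = 0.157


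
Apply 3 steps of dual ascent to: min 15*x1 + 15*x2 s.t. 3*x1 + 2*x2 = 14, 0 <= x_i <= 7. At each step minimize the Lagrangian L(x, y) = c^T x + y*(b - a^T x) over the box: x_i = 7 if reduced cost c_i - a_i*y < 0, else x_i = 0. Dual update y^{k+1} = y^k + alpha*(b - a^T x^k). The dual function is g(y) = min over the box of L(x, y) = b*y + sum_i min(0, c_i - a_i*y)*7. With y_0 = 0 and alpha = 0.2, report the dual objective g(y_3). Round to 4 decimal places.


Dual ascent for LP: min 15*x1 + 15*x2, 3*x1 + 2*x2 = 14, 0 <= x_i <= 7
Step 1: y^k = 0.0, reduced costs: (15.0, 15.0)
  x^k = (0.0, 0.0), subgradient = b - a^T x = 14.0
  y^{k+1} = 0.0 + 0.2*14.0 = 2.8
Step 2: y^k = 2.8, reduced costs: (6.6, 9.4)
  x^k = (0.0, 0.0), subgradient = b - a^T x = 14.0
  y^{k+1} = 2.8 + 0.2*14.0 = 5.6
Step 3: y^k = 5.6, reduced costs: (-1.8, 3.8)
  x^k = (7.0, 0.0), subgradient = b - a^T x = -7.0
  y^{k+1} = 5.6 + 0.2*-7.0 = 4.2
Dual objective at y_3 = 4.2: reduced costs (2.4, 6.6), box minimizer x = (0.0, 0.0)
g(y_3) = b*y + (c1 - a1*y)*x1 + (c2 - a2*y)*x2 = 14*4.2 + 2.4*0.0 + 6.6*0.0 = 58.8 + 0.0 + 0.0 = 58.8


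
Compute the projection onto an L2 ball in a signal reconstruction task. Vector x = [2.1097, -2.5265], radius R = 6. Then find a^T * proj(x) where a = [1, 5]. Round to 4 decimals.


Step 1: Compute ||x|| (intermediates to 6 decimals).
||x|| = sqrt(2.1097^2 + (-2.5265)^2) = 3.29151
Step 2: Project.
Since ||x|| <= R, proj = x (no scaling needed).
proj(x) = [2.1097, -2.5265]
Step 3: Dot product.
a^T * proj(x) = 1*2.1097 + 5*(-2.5265) = -10.5228


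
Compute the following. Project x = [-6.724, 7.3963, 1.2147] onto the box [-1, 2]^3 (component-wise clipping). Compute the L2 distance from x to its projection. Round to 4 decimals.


Project each component onto [-1, 2].
clip(-6.724) = -1.0, clip(7.3963) = 2.0, clip(1.2147) = 1.2147
Projection = [-1.0, 2.0, 1.2147]
Squared diffs: [32.7642, 29.1201, 0.0]
Distance = sqrt(61.8843) = 7.8667


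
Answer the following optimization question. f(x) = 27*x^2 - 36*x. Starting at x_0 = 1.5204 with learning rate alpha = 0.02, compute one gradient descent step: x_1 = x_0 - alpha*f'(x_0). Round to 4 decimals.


We compute the gradient at x_0 and apply the update.
f'(x) = 54*x - 36
f'(1.5204) = 54*1.5204 - 36 = 46.1016
x_1 = 1.5204 - 0.02*46.1016 = 0.5984


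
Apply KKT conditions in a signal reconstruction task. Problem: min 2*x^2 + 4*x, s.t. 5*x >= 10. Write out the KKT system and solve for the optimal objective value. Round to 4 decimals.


Step 1: Try lambda = 0 (constraint inactive).
x_unc = -4/(2*2) = -1.0
Check: 5*-1.0 = -5.0 < 10 -- violated!
Step 2: Constraint must be active: 5*x = 10
x* = 10/5 = 2.0
lambda = (2*2*2.0 + 4)/5 = 2.4
Step 3: Compute optimal value.
f(x*) = 2*2.0^2 + 4*2.0 = 16.0


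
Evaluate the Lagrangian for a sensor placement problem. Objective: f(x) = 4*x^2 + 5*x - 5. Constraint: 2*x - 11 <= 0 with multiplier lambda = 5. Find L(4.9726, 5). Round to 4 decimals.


Step 1: Evaluate f(x).
f(4.9726) = 4*4.9726^2 + 5*4.9726 - 5 = 118.77
Step 2: Evaluate g(x).
g(4.9726) = 2*4.9726 - 11 = -1.0548
Step 3: Compute Lagrangian.
L = 118.77 + 5*-1.0548 = 113.496


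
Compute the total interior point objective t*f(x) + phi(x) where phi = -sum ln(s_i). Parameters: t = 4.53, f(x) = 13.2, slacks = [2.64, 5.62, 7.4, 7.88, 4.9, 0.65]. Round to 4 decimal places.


Step 1: Compute log-barrier.
ln values: [0.9708, 1.7263, 2.0015, 2.0643, 1.5892, -0.4308]
phi = -(0.9708 + 1.7263 + 2.0015 + 2.0643 + 1.5892 - 0.4308) = -7.9214
Step 2: Compute augmented objective.
t*f(x) = 4.53*13.2 = 59.796
Total = 59.796 - 7.9214 = 51.8746


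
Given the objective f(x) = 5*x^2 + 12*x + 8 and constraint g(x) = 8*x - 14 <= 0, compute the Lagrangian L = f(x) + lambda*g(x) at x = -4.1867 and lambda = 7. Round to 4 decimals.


Step 1: Evaluate f(x).
f(-4.1867) = 5*(-4.1867)^2 + 12*(-4.1867) + 8 = 45.4019
Step 2: Evaluate g(x).
g(-4.1867) = 8*-4.1867 - 14 = -47.4936
Step 3: Compute Lagrangian.
L = 45.4019 + 7*-47.4936 = -287.0533


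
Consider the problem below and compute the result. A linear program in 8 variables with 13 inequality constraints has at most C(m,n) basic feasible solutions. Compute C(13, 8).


Each vertex corresponds to some choice of n active constraints out of m, so the number of vertices is at most C(m, n) = m! / (n!(m-n)!).
m = 13, n = 8
Numerator: 13 * 12 * 11 * 10 * 9 * 8 * 7 * 6
Denominator: 8! = 40320
C(13, 8) = 1287


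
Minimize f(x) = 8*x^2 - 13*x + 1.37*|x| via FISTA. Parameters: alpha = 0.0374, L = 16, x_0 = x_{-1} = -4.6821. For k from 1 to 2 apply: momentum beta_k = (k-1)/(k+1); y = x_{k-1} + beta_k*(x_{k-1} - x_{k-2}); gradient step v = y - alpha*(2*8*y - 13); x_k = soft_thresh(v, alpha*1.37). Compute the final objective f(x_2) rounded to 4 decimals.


FISTA on f(x) = 8*x^2 - 13*x + 1.37*|x|
L = 16, alpha = 0.0374
Iteration 1: beta = 0.0, y = -4.6821 + 0.0*(-4.6821 + 4.6821) = -4.6821
  grad(y) = -87.9136, v = y - alpha*grad = -1.3941
  prox(v) = soft_thresh(-1.3941, 0.0512) = -1.3429
Iteration 2: beta = 0.3333, y = -1.3429 + 0.3333*(-1.3429 + 4.6821) = -0.2298
  grad(y) = -16.6772, v = y - alpha*grad = 0.3939
  prox(v) = soft_thresh(0.3939, 0.0512) = 0.3427
f(x_2) = 8*0.3427^2 - 13*0.3427 + 1.37*|0.3427| = -3.0458


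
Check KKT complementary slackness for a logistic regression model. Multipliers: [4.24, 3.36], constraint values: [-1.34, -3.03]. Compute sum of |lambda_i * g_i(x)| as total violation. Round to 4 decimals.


KKT complementary slackness check:
lambda_1 * g_1 = 4.24 * -1.34 = -5.6816
lambda_2 * g_2 = 3.36 * -3.03 = -10.1808
Total violation = 5.6816 + 10.1808 = 15.8624


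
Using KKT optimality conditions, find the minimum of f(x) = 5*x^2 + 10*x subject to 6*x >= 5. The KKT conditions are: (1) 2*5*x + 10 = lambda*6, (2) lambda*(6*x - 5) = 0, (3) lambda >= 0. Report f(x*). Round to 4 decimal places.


Step 1: Try lambda = 0 (constraint inactive).
x_unc = -10/(2*5) = -1.0
Check: 6*-1.0 = -6.0 < 5 -- violated!
Step 2: Constraint must be active: 6*x = 5
x* = 5/6 = 0.8333 (rounded; the exact value 5/6 is used below)
lambda = (2*5*(5/6) + 10)/6 = 3.0556
Step 3: Compute optimal value.
f(x*) = 5*(5/6)^2 + 10*(5/6) = 11.8056


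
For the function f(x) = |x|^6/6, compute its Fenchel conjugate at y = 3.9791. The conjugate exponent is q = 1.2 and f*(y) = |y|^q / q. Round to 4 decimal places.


The conjugate exponent q satisfies 1/p + 1/q = 1.
p = 6, so q = 6/(6 - 1) = 1.2
|y|^q = 3.9791^1.2 = 5.245
f*(3.9791) = 5.245 / 1.2 = 4.3708


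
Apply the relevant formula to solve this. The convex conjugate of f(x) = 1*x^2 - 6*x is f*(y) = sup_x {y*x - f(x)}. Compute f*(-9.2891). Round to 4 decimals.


f*(y) = sup_x {y*x - a*x^2 - b*x} = sup_x {(y-b)*x - a*x^2}
FOC: (y - b) - 2a*x = 0 => x* = (y - b)/(2a)
x* = (-9.2891 + 6)/(2*1) = -1.6446
f*(-9.2891) = (y-b)^2/(4a) = (-9.2891 + 6)^2/(4*1)
= 10.8182/4 = 2.7045


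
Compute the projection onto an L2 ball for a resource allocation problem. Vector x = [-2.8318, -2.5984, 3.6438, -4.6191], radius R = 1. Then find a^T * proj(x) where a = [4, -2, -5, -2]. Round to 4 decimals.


Step 1: Compute ||x|| (intermediates to 6 decimals).
||x|| = sqrt((-2.8318)^2 + (-2.5984)^2 + 3.6438^2 + (-4.6191)^2) = 7.027385
Step 2: Project.
Since ||x|| > R, scale = R/||x|| = 1/7.027385 = 0.1423, proj(x) = scale * x
proj(x) = [-0.402965, -0.369752, 0.518513, -0.657298]
Step 3: Dot product.
a^T * proj(x) = 4*(-0.402965) - 2*(-0.369752) - 5*0.518513 - 2*(-0.657298) = -2.1503


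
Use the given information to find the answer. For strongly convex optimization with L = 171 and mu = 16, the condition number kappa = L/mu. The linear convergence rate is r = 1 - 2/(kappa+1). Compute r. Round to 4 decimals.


Step 1: Compute the condition number.
kappa = L/mu = 171/16 = 10.6875
Step 2: Compute the convergence rate.
r = 1 - 2/(kappa + 1) = 1 - 2*mu/(L + mu) = (L - mu)/(L + mu) = 155/187 = 0.8289


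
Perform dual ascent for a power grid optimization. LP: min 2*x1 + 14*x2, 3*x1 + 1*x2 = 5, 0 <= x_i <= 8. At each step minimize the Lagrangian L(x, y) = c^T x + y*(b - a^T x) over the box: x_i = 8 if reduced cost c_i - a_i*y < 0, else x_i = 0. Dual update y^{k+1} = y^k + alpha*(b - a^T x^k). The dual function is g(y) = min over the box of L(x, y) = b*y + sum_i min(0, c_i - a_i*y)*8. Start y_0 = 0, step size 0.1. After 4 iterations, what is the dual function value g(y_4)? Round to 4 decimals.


Dual ascent for LP: min 2*x1 + 14*x2, 3*x1 + 1*x2 = 5, 0 <= x_i <= 8
Step 1: y^k = 0.0, reduced costs: (2.0, 14.0)
  x^k = (0.0, 0.0), subgradient = b - a^T x = 5.0
  y^{k+1} = 0.0 + 0.1*5.0 = 0.5
Step 2: y^k = 0.5, reduced costs: (0.5, 13.5)
  x^k = (0.0, 0.0), subgradient = b - a^T x = 5.0
  y^{k+1} = 0.5 + 0.1*5.0 = 1.0
Step 3: y^k = 1.0, reduced costs: (-1.0, 13.0)
  x^k = (8.0, 0.0), subgradient = b - a^T x = -19.0
  y^{k+1} = 1.0 + 0.1*-19.0 = -0.9
Step 4: y^k = -0.9, reduced costs: (4.7, 14.9)
  x^k = (0.0, 0.0), subgradient = b - a^T x = 5.0
  y^{k+1} = -0.9 + 0.1*5.0 = -0.4
Dual objective at y_4 = -0.4: reduced costs (3.2, 14.4), box minimizer x = (0.0, 0.0)
g(y_4) = b*y + (c1 - a1*y)*x1 + (c2 - a2*y)*x2 = 5*(-0.4) + 3.2*0.0 + 14.4*0.0 = -2.0 + 0.0 + 0.0 = -2.0


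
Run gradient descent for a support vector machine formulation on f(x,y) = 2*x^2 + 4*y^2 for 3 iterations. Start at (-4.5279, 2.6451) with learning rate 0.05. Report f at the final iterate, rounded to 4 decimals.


Gradient descent on f(x,y) = 2*x^2 + 4*y^2.
Starting point: (-4.5279, 2.6451), alpha = 0.05
Step 1: grad_x = 2*2*-4.5279 = -18.1116, grad_y = 2*4*2.6451 = 21.1608
  x_1 = -4.5279 - 0.05*-18.1116 = -3.6223
  y_1 = 2.6451 - 0.05*21.1608 = 1.5871
Step 2: grad_x = 2*2*-3.6223 = -14.4893, grad_y = 2*4*1.5871 = 12.6965
  x_2 = -3.6223 - 0.05*-14.4893 = -2.8979
  y_2 = 1.5871 - 0.05*12.6965 = 0.9522
Step 3: grad_x = 2*2*-2.8979 = -11.5914, grad_y = 2*4*0.9522 = 7.6179
  x_3 = -2.8979 - 0.05*-11.5914 = -2.3183
  y_3 = 0.9522 - 0.05*7.6179 = 0.5713
f(-2.3183, 0.5713) = 2*(-2.3183)^2 + 4*0.5713^2 = 12.0546


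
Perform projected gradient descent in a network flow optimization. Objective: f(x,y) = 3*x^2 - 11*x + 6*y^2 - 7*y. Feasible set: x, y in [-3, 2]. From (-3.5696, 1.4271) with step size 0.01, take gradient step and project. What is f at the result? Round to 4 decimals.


Step 1: Compute gradient at (-3.5696, 1.4271).
grad_x = 2*3*-3.5696 - 11 = -32.4176
grad_y = 2*6*1.4271 - 7 = 10.1252
Step 2: Gradient step.
x_raw = -3.5696 - 0.01*-32.4176 = -3.2454
y_raw = 1.4271 - 0.01*10.1252 = 1.3258
Step 3: Project onto [-3, 2].
x_proj = clip(-3.2454) = -3.0
y_proj = clip(1.3258) = 1.3258
Step 4: Evaluate f.
f(-3.0, 1.3258) = 61.2663


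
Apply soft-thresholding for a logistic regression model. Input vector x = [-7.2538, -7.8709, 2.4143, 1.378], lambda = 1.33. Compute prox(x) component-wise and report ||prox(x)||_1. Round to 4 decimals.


Soft-thresholding with lambda = 1.33:
prox(-7.2538) = sign(-7.2538)*max(|-7.2538| - 1.33, 0) = -5.9238
prox(-7.8709) = sign(-7.8709)*max(|-7.8709| - 1.33, 0) = -6.5409
prox(2.4143) = sign(2.4143)*max(|2.4143| - 1.33, 0) = 1.0843
prox(1.378) = sign(1.378)*max(|1.378| - 1.33, 0) = 0.048
prox(x) = [-5.9238, -6.5409, 1.0843, 0.048]
||prox(x)||_1 = 5.9238 + 6.5409 + 1.0843 + 0.048 = 13.597


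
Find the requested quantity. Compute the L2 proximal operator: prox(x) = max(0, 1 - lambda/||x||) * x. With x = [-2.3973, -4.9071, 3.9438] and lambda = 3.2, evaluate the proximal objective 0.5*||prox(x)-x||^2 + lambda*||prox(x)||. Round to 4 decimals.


Step 1: Compute ||x||.
||x|| = 6.7365
Step 2: Compute scaling factor.
scale = max(0, 1 - 3.2/6.7365) = 0.525
Step 3: prox(x) = [-1.2585, -2.5761, 2.0704]
||prox(x)|| = 3.5365
Step 4: Proximal objective.
0.5*||prox-x||^2 = 5.12
lambda*||prox|| = 11.3168
Total = 16.4368


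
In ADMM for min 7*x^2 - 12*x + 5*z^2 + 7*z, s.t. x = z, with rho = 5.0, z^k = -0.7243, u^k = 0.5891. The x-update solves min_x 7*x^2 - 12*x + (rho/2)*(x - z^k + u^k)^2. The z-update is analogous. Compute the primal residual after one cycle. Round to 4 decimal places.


ADMM iteration with rho = 5.0, z^k = -0.7243, u^k = 0.5891
Step 1: x-update.
Minimize 7*x^2 - 12*x + (5.0/2)*(x + 0.7243 + 0.5891)^2
FOC: (2*7 + 5.0)*x = 12 + 5.0*(-0.7243 - 0.5891)
x^{k+1} = 0.2859
Step 2: z-update.
Minimize 5*z^2 + 7*z + (5.0/2)*(0.2859 - z + 0.5891)^2
FOC: (2*5 + 5.0)*z = -7 + 5.0*(0.2859 + 0.5891)
z^{k+1} = -0.175
Step 3: u-update.
u^{k+1} = 0.5891 + 0.2859 + 0.175 = 1.05
Step 4: Primal residual = |0.2859 + 0.175| = 0.4609


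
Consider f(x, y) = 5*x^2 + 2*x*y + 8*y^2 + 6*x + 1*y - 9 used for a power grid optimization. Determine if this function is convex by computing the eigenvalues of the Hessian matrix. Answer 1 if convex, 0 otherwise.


The Hessian of f(x,y) = 5*x^2 + 2*x*y + 8*y^2 + 6*x + 1*y - 9 is:
H = [[10, 2], [2, 16]]
Trace = 10 + 16 = 26
Determinant = 10*16 - (2)^2 = 156
Discriminant = (26)^2 - 4*156 = 52.0
Eigenvalues: lambda_1 = 9.3944, lambda_2 = 16.6056
The function is convex.

1


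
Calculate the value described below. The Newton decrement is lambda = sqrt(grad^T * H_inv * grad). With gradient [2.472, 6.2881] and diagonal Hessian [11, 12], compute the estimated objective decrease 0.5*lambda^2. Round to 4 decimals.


Step 1: H is diagonal, so H^(-1) * g = [0.2247, 0.524].
Step 2: g^T H^(-1) g = sum_i g_i^2 / H_ii
  = (2.472)^2/11 + (6.2881)^2/12
  = 0.5555 + 3.295 = 3.8505
Step 3: Objective decrease = 0.5 * g^T H^(-1) g = 1.9253


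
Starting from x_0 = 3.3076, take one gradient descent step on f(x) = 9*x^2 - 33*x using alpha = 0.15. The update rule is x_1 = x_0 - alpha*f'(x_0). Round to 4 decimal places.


We compute the gradient at x_0 and apply the update.
f'(x) = 18*x - 33
f'(3.3076) = 18*3.3076 - 33 = 26.5368
x_1 = 3.3076 - 0.15*26.5368 = -0.6729


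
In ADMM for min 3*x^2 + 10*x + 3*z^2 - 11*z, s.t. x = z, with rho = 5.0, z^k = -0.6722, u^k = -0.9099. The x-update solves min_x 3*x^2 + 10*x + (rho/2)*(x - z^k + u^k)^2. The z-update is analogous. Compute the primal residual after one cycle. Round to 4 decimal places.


ADMM iteration with rho = 5.0, z^k = -0.6722, u^k = -0.9099
Step 1: x-update.
Minimize 3*x^2 + 10*x + (5.0/2)*(x + 0.6722 - 0.9099)^2
FOC: (2*3 + 5.0)*x = -10 + 5.0*(-0.6722 + 0.9099)
x^{k+1} = -0.801
Step 2: z-update.
Minimize 3*z^2 - 11*z + (5.0/2)*(-0.801 - z - 0.9099)^2
FOC: (2*3 + 5.0)*z = 11 + 5.0*(-0.801 - 0.9099)
z^{k+1} = 0.2223
Step 3: u-update.
u^{k+1} = -0.9099 - 0.801 - 0.2223 = -1.9332
Step 4: Primal residual = |-0.801 - 0.2223| = 1.0233


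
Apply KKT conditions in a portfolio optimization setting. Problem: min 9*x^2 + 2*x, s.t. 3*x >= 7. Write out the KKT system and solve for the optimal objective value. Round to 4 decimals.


Step 1: Try lambda = 0 (constraint inactive).
x_unc = -2/(2*9) = -0.1111
Check: 3*-0.1111 = -0.3333 < 7 -- violated!
Step 2: Constraint must be active: 3*x = 7
x* = 7/3 = 2.3333 (rounded; the exact value 7/3 is used below)
lambda = (2*9*(7/3) + 2)/3 = 14.6667
Step 3: Compute optimal value.
f(x*) = 9*(7/3)^2 + 2*(7/3) = 53.6667


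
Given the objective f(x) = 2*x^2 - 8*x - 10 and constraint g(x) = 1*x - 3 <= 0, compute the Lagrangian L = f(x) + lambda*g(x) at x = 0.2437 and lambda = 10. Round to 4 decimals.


Step 1: Evaluate f(x).
f(0.2437) = 2*0.2437^2 - 8*0.2437 - 10 = -11.8308
Step 2: Evaluate g(x).
g(0.2437) = 1*0.2437 - 3 = -2.7563
Step 3: Compute Lagrangian.
L = -11.8308 + 10*-2.7563 = -39.3938


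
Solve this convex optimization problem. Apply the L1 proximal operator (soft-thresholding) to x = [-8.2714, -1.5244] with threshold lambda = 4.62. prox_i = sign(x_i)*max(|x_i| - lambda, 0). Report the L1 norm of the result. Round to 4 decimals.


Soft-thresholding with lambda = 4.62:
prox(-8.2714) = sign(-8.2714)*max(|-8.2714| - 4.62, 0) = -3.6514
prox(-1.5244) = sign(-1.5244)*max(|-1.5244| - 4.62, 0) = 0.0
prox(x) = [-3.6514, 0.0]
||prox(x)||_1 = 3.6514 + 0.0 = 3.6514


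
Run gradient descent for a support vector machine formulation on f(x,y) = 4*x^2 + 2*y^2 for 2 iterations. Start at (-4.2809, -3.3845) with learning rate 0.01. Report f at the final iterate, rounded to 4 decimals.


Gradient descent on f(x,y) = 4*x^2 + 2*y^2.
Starting point: (-4.2809, -3.3845), alpha = 0.01
Step 1: grad_x = 2*4*-4.2809 = -34.2472, grad_y = 2*2*-3.3845 = -13.538
  x_1 = -4.2809 - 0.01*-34.2472 = -3.9384
  y_1 = -3.3845 - 0.01*-13.538 = -3.2491
Step 2: grad_x = 2*4*-3.9384 = -31.5074, grad_y = 2*2*-3.2491 = -12.9965
  x_2 = -3.9384 - 0.01*-31.5074 = -3.6234
  y_2 = -3.2491 - 0.01*-12.9965 = -3.1192
f(-3.6234, -3.1192) = 4*(-3.6234)^2 + 2*(-3.1192)^2 = 71.973


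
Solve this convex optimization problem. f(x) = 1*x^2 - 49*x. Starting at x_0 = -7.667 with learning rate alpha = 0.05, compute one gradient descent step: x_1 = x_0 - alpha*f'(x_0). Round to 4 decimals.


We compute the gradient at x_0 and apply the update.
f'(x) = 2*x - 49
f'(-7.667) = 2*-7.667 - 49 = -64.334
x_1 = -7.667 - 0.05*-64.334 = -4.4503


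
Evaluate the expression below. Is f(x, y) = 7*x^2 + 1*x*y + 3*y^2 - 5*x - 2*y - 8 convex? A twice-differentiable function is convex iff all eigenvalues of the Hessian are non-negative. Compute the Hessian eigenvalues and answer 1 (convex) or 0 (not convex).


The Hessian of f(x,y) = 7*x^2 + 1*x*y + 3*y^2 - 5*x - 2*y - 8 is:
H = [[14, 1], [1, 6]]
Trace = 14 + 6 = 20
Determinant = 14*6 - (1)^2 = 83
Discriminant = (20)^2 - 4*83 = 68.0
Eigenvalues: lambda_1 = 5.8769, lambda_2 = 14.1231
The function is convex.

1


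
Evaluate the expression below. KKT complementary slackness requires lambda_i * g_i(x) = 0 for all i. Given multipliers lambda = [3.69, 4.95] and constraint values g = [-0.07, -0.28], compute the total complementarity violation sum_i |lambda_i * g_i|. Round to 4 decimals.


KKT complementary slackness check:
lambda_1 * g_1 = 3.69 * -0.07 = -0.2583
lambda_2 * g_2 = 4.95 * -0.28 = -1.386
Total violation = 0.2583 + 1.386 = 1.6443


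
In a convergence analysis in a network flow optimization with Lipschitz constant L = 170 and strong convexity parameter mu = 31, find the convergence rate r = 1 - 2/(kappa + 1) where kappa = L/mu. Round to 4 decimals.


Step 1: Compute the condition number.
kappa = L/mu = 170/31 = 5.4839
Step 2: Compute the convergence rate.
r = 1 - 2/(kappa + 1) = 1 - 2*mu/(L + mu) = (L - mu)/(L + mu) = 139/201 = 0.6915


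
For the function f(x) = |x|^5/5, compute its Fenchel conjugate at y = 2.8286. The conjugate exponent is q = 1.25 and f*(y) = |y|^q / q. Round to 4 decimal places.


The conjugate exponent q satisfies 1/p + 1/q = 1.
p = 5, so q = 5/(5 - 1) = 1.25
|y|^q = 2.8286^1.25 = 3.6683
f*(2.8286) = 3.6683 / 1.25 = 2.9346


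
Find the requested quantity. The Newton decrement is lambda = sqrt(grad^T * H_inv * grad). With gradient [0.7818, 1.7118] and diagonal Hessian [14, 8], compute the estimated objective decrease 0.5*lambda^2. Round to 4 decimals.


Step 1: H is diagonal, so H^(-1) * g = [0.0558, 0.214].
Step 2: g^T H^(-1) g = sum_i g_i^2 / H_ii
  = (0.7818)^2/14 + (1.7118)^2/8
  = 0.0437 + 0.3663 = 0.4099
Step 3: Objective decrease = 0.5 * g^T H^(-1) g = 0.205


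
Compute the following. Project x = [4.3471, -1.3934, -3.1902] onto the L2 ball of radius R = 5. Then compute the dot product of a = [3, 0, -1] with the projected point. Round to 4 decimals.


Step 1: Compute ||x|| (intermediates to 6 decimals).
||x|| = sqrt(4.3471^2 + (-1.3934)^2 + (-3.1902)^2) = 5.569221
Step 2: Project.
Since ||x|| > R, scale = R/||x|| = 5/5.569221 = 0.897792, proj(x) = scale * x
proj(x) = [3.902792, -1.250983, -2.864136]
Step 3: Dot product.
a^T * proj(x) = 3*3.902792 + 0*(-1.250983) - 1*(-2.864136) = 14.5725


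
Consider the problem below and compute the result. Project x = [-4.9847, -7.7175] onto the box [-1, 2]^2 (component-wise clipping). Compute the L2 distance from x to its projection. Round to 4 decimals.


Project each component onto [-1, 2].
clip(-4.9847) = -1.0, clip(-7.7175) = -1.0
Projection = [-1.0, -1.0]
Squared diffs: [15.8778, 45.1248]
Distance = sqrt(61.0026) = 7.8104


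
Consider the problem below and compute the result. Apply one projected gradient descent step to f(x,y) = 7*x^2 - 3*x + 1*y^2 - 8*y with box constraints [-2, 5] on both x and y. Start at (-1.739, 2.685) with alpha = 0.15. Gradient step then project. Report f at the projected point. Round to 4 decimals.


Step 1: Compute gradient at (-1.739, 2.685).
grad_x = 2*7*-1.739 - 3 = -27.346
grad_y = 2*1*2.685 - 8 = -2.63
Step 2: Gradient step.
x_raw = -1.739 - 0.15*-27.346 = 2.3629
y_raw = 2.685 - 0.15*-2.63 = 3.0795
Step 3: Project onto [-2, 5].
x_proj = clip(2.3629) = 2.3629
y_proj = clip(3.0795) = 3.0795
Step 4: Evaluate f.
f(2.3629, 3.0795) = 16.8417


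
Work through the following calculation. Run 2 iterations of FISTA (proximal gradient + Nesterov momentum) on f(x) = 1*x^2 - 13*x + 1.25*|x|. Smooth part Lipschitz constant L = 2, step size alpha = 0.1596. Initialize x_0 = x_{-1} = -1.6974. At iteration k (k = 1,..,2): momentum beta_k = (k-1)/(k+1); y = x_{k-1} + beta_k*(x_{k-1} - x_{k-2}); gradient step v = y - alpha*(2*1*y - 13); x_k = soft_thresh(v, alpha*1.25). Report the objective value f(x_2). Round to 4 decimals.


FISTA on f(x) = 1*x^2 - 13*x + 1.25*|x|
L = 2, alpha = 0.1596
Iteration 1: beta = 0.0, y = -1.6974 + 0.0*(-1.6974 + 1.6974) = -1.6974
  grad(y) = -16.3948, v = y - alpha*grad = 0.9192
  prox(v) = soft_thresh(0.9192, 0.1995) = 0.7197
Iteration 2: beta = 0.3333, y = 0.7197 + 0.3333*(0.7197 + 1.6974) = 1.5254
  grad(y) = -9.9492, v = y - alpha*grad = 3.1133
  prox(v) = soft_thresh(3.1133, 0.1995) = 2.9138
f(x_2) = 1*2.9138^2 - 13*2.9138 + 1.25*|2.9138| = -25.7469


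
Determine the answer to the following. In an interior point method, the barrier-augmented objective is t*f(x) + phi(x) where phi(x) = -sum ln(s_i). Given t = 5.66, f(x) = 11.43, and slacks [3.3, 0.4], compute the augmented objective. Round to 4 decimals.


Step 1: Compute log-barrier.
ln values: [1.1939, -0.9163]
phi = -(1.1939 - 0.9163) = -0.2776
Step 2: Compute augmented objective.
t*f(x) = 5.66*11.43 = 64.6938
Total = 64.6938 - 0.2776 = 64.4162


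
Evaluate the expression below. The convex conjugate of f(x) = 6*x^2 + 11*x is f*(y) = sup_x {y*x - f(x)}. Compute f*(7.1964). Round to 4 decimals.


f*(y) = sup_x {y*x - a*x^2 - b*x} = sup_x {(y-b)*x - a*x^2}
FOC: (y - b) - 2a*x = 0 => x* = (y - b)/(2a)
x* = (7.1964 - 11)/(2*6) = -0.317
f*(7.1964) = (y-b)^2/(4a) = (7.1964 - 11)^2/(4*6)
= 14.4674/24 = 0.6028


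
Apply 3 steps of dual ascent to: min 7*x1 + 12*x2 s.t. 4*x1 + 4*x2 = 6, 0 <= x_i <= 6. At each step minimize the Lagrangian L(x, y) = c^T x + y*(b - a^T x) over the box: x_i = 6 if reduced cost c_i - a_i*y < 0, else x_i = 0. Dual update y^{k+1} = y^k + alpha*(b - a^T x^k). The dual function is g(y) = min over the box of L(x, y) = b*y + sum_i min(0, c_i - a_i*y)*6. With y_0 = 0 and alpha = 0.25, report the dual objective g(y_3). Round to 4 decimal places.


Dual ascent for LP: min 7*x1 + 12*x2, 4*x1 + 4*x2 = 6, 0 <= x_i <= 6
Step 1: y^k = 0.0, reduced costs: (7.0, 12.0)
  x^k = (0.0, 0.0), subgradient = b - a^T x = 6.0
  y^{k+1} = 0.0 + 0.25*6.0 = 1.5
Step 2: y^k = 1.5, reduced costs: (1.0, 6.0)
  x^k = (0.0, 0.0), subgradient = b - a^T x = 6.0
  y^{k+1} = 1.5 + 0.25*6.0 = 3.0
Step 3: y^k = 3.0, reduced costs: (-5.0, 0.0)
  x^k = (6.0, 0.0), subgradient = b - a^T x = -18.0
  y^{k+1} = 3.0 + 0.25*-18.0 = -1.5
Dual objective at y_3 = -1.5: reduced costs (13.0, 18.0), box minimizer x = (0.0, 0.0)
g(y_3) = b*y + (c1 - a1*y)*x1 + (c2 - a2*y)*x2 = 6*(-1.5) + 13.0*0.0 + 18.0*0.0 = -9.0 + 0.0 + 0.0 = -9.0
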